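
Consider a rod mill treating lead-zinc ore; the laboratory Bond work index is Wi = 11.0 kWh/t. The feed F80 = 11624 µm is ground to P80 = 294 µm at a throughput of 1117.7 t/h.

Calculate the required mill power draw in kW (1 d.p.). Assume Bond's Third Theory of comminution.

P = 6030.1 kW

W = 10 Wi / √P80 − 10 Wi / √F80
W = 10·11.0·(1/√294 − 1/√11624) = 10·11.0·(0.049046) = 5.3951 kWh/t
P_mill = W·ṁ = 5.3951·1117.7 = 6030.1 kW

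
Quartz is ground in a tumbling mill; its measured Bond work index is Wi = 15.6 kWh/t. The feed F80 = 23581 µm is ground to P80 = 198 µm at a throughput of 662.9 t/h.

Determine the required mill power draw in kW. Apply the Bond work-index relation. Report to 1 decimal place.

W = 10·Wi·(P80^(-½) − F80^(-½))
W = 10·15.6·(1/√198 − 1/√23581) = 10·15.6·(0.064555) = 10.0706 kWh/t
P = W·T = 10.0706·662.9 = 6675.8 kW

P = 6675.8 kW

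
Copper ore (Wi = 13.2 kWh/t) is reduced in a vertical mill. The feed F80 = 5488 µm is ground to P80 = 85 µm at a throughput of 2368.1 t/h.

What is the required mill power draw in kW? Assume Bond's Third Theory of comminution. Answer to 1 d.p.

P = 29685.5 kW

W = 10 Wi / √P80 − 10 Wi / √F80
W = 10·13.2·(1/√85 − 1/√5488) = 10·13.2·(0.094966) = 12.5356 kWh/t
Power = W × throughput = 12.5356 kWh/t × 2368.1 t/h = 29685.5 kW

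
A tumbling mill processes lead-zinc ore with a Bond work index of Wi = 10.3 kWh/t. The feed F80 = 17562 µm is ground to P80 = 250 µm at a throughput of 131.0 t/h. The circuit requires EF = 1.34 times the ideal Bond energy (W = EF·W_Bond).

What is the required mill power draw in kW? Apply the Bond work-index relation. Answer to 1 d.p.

Bond:  W = 10 Wi (1/√P − 1/√F)
W = 10·10.3·(1/√250 − 1/√17562) = 10·10.3·(0.055700) = 5.7371 kWh/t
W_actual = 1.34 × 5.7371 = 7.6877 kWh/t
Power = W × throughput = 7.6877 kWh/t × 131.0 t/h = 1007.1 kW

P = 1007.1 kW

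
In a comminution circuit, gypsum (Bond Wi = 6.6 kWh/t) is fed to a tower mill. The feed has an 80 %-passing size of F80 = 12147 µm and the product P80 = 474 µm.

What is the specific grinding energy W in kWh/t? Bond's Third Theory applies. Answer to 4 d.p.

Bond:  W = 10 Wi (1/√P − 1/√F)
1/√474 = 0.045932;  1/√12147 = 0.009073
W = 10·6.6·(0.045932 − 0.009073) = 2.4326 kWh/t

W = 2.4326 kWh/t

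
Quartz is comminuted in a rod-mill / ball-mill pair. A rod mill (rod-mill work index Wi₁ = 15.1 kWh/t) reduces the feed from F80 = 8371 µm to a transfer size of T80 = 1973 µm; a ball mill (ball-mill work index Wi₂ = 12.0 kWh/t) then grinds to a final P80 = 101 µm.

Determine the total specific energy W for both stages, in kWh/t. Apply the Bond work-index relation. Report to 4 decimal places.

W = 10 Wi / √P80 − 10 Wi / √F80
Stage 1 (8371→1973 µm, Wi₁=15.1): W₁ = 10·15.1·(0.022513 − 0.010930) = 1.7491 kWh/t
Stage 2 (1973→101 µm, Wi₂=12.0): W₂ = 10·12.0·(0.099504 − 0.022513) = 9.2389 kWh/t
W = W₁ + W₂ = 1.7491 + 9.2389 = 10.9880 kWh/t

W = 10.9880 kWh/t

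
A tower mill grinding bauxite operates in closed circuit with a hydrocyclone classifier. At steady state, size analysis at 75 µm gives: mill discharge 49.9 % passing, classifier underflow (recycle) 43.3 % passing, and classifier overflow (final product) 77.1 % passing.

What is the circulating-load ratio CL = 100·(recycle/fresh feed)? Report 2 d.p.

CL = 412.12 %

Classifier node, passing 75 µm:
r = (o − d)/(d − u)
r = (77.1 − 49.9)/(49.9 − 43.3) = 27.2/6.6 = 4.1212
CL = 100·r = 412.12 %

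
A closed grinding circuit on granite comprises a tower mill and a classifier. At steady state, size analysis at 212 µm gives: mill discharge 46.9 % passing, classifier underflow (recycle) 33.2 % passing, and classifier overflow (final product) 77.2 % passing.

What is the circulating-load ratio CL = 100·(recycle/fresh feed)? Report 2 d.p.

Mass balance on the −212 µm fraction:
r = (o − d)/(d − u)
r = (77.2 − 46.9)/(46.9 − 33.2) = 30.3/13.7 = 2.2117
CL = 100·r = 221.17 %

CL = 221.17 %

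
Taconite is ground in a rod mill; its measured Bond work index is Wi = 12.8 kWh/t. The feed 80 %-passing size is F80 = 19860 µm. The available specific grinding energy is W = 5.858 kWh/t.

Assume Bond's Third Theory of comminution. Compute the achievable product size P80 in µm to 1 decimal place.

P80 = 357.9 µm

W = 10·Wi·[P80^(−½) − F80^(−½)]
P80^(−½) = W/(10 Wi) + F80^(−½)
  = 5.8580/(10·12.8) + 1/√19860 = 0.045766 + 0.007096 = 0.052862
P80 = (1/0.052862)² = 18.9173² = 357.87 µm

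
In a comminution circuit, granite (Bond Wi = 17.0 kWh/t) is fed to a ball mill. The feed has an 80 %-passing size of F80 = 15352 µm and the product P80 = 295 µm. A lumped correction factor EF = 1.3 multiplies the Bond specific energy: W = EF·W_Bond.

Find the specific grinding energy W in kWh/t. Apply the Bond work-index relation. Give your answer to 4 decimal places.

W = 11.0835 kWh/t

W = 10·Wi·[P80^(−½) − F80^(−½)]
1/√295 = 0.058222;  1/√15352 = 0.008071
W = 10·17.0·(0.058222 − 0.008071) = 8.5257 kWh/t
Corrected W = EF·W_Bond = 1.3·8.5257 = 11.0835 kWh/t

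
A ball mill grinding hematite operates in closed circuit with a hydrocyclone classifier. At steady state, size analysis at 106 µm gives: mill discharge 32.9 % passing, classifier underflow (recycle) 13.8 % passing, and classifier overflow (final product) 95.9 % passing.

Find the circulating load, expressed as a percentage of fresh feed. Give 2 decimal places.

CL = 329.84 %

Mass balance on the −106 µm fraction:
r = (o − d)/(d − u)
r = (95.9 − 32.9)/(32.9 − 13.8) = 63.0/19.1 = 3.2984
CL = 100·r = 329.84 %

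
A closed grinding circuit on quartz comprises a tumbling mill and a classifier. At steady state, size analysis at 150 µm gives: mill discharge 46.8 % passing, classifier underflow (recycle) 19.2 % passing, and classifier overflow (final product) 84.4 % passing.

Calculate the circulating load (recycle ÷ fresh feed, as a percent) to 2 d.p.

CL = 136.23 %

Balance %-passing 150 µm (r = R/F):
r = (o − d)/(d − u)
r = (84.4 − 46.8)/(46.8 − 19.2) = 37.6/27.6 = 1.3623
CL = 100·r = 136.23 %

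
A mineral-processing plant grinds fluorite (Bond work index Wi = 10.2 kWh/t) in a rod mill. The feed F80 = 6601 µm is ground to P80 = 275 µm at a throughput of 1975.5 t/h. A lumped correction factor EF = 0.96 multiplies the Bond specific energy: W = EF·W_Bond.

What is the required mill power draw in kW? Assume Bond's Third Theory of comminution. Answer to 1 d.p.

W = 10·Wi·[P80^(−½) − F80^(−½)]
W = 10·10.2·(1/√275 − 1/√6601) = 10·10.2·(0.047994) = 4.8954 kWh/t
Apply correction: 4.8954 × 0.96 = 4.6996 kWh/t
Mill draw = 4.6996 × 1975.5 = 9284.0 kW

P = 9284.0 kW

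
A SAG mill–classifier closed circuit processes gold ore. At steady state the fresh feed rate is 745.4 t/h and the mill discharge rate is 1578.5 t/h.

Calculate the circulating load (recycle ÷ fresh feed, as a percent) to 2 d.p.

CL = 111.77 %

Mill node: discharge = fresh + recycle.
R = M − F = 1578.5 − 745.4 = 833.1 t/h
CL = 100·R/F = 100·833.1/745.4 = 111.77 %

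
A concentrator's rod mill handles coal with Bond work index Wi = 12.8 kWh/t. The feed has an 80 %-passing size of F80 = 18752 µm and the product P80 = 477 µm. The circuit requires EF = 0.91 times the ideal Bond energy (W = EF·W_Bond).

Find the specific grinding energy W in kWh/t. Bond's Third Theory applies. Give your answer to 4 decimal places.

W = 4.4826 kWh/t

W = 10 Wi (P80^-0.5 − F80^-0.5)
1/√477 = 0.045787;  1/√18752 = 0.007303
W = 10·12.8·(0.045787 − 0.007303) = 4.9260 kWh/t
Corrected W = EF·W_Bond = 0.91·4.9260 = 4.4826 kWh/t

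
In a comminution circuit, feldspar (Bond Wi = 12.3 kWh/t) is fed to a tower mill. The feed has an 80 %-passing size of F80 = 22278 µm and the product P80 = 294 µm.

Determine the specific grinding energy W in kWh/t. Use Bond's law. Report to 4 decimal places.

W = 10·Wi·[P80^(−½) − F80^(−½)]
1/√294 = 0.058321;  1/√22278 = 0.006700
W = 10·12.3·(0.058321 − 0.006700) = 6.3494 kWh/t

W = 6.3494 kWh/t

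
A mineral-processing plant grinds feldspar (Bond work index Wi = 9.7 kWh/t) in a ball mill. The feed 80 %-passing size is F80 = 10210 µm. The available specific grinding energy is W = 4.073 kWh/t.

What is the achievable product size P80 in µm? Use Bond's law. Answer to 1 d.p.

P80 = 371.4 µm

W_Bond = 10·Wi·(1/√P₈₀ − 1/√F₈₀)
P80^(−½) = W/(10 Wi) + F80^(−½)
  = 4.0730/(10·9.7) + 1/√10210 = 0.041990 + 0.009897 = 0.051886
P80 = (1/0.051886)² = 19.2729² = 371.44 µm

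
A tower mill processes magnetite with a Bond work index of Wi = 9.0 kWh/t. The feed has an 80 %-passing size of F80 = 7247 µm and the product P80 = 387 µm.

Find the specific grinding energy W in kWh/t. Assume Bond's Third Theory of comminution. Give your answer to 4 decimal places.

W_Bond = 10·Wi·(1/√P₈₀ − 1/√F₈₀)
1/√387 = 0.050833;  1/√7247 = 0.011747
W = 10·9.0·(0.050833 − 0.011747) = 3.5177 kWh/t

W = 3.5177 kWh/t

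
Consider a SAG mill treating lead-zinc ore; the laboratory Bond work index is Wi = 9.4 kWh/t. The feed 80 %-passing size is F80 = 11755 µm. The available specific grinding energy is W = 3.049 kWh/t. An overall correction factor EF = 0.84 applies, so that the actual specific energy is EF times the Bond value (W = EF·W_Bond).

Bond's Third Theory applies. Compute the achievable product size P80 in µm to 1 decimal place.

P80 = 437.0 µm

W_Bond = 10·Wi·(1/√P₈₀ − 1/√F₈₀)
W_Bond = W / EF = 3.049 / 0.84 = 3.6298 kWh/t
⇒ 1/√P80 = W_Bond/(10·Wi) + 1/√F80
  = 3.6298/(10·9.4) + 1/√11755 = 0.038614 + 0.009223 = 0.047838
P80 = (1/0.047838)² = 20.9040² = 436.98 µm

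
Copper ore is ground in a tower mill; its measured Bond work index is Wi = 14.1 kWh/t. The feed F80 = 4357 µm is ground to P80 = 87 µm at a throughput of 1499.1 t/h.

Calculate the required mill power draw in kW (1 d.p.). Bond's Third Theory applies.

W_Bond = 10·Wi·(1/√P₈₀ − 1/√F₈₀)
W = 10·14.1·(1/√87 − 1/√4357) = 10·14.1·(0.092061) = 12.9807 kWh/t
Mill draw = 12.9807 × 1499.1 = 19459.3 kW

P = 19459.3 kW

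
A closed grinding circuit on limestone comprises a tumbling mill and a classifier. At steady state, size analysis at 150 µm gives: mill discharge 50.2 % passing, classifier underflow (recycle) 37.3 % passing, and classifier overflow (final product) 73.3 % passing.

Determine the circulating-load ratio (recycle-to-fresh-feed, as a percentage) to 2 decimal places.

Classifier node, passing 150 µm:
(1+r)·d = r·u + o ⇒ r = (o−d)/(d−u)
r = (73.3 − 50.2)/(50.2 − 37.3) = 23.1/12.9 = 1.7907
CL = 100·r = 179.07 %

CL = 179.07 %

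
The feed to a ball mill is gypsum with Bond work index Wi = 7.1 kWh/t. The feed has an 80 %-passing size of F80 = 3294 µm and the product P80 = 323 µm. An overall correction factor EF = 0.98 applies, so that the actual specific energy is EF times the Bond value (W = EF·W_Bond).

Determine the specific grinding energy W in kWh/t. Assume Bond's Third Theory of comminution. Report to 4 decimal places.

W = 10 Wi (P80^-0.5 − F80^-0.5)
1/√323 = 0.055641;  1/√3294 = 0.017424
W = 10·7.1·(0.055641 − 0.017424) = 2.7135 kWh/t
With EF = 0.98: W = 2.7135·0.98 = 2.6592 kWh/t

W = 2.6592 kWh/t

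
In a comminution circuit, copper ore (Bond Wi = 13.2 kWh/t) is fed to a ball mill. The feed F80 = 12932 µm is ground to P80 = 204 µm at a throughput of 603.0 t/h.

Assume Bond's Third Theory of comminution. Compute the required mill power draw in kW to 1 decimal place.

W = 10 Wi / √P80 − 10 Wi / √F80
W = 10·13.2·(1/√204 − 1/√12932) = 10·13.2·(0.061220) = 8.0811 kWh/t
Mill draw = 8.0811 × 603.0 = 4872.9 kW

P = 4872.9 kW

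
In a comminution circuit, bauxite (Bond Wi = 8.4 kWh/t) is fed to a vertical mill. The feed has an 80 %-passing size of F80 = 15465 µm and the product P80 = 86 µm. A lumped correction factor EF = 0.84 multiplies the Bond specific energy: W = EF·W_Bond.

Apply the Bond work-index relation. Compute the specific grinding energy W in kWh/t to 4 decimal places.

W_Bond = 10·Wi·(1/√P₈₀ − 1/√F₈₀)
1/√86 = 0.107833;  1/√15465 = 0.008041
W = 10·8.4·(0.107833 − 0.008041) = 8.3825 kWh/t
Corrected W = EF·W_Bond = 0.84·8.3825 = 7.0413 kWh/t

W = 7.0413 kWh/t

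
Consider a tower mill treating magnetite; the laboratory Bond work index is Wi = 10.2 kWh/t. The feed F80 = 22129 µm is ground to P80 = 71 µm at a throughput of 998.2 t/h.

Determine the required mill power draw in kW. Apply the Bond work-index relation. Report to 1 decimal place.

Bond: W = 10·Wi·(1/√P80 − 1/√F80)
W = 10·10.2·(1/√71 − 1/√22129) = 10·10.2·(0.111956) = 11.4195 kWh/t
Mill draw = 11.4195 × 998.2 = 11398.9 kW

P = 11398.9 kW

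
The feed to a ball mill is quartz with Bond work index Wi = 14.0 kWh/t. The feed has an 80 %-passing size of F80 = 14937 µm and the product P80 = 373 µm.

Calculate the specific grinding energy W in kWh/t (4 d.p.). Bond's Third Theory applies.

W = 10·Wi·(P80^(-½) − F80^(-½))
1/√373 = 0.051778;  1/√14937 = 0.008182
W = 10·14.0·(0.051778 − 0.008182) = 6.1034 kWh/t

W = 6.1034 kWh/t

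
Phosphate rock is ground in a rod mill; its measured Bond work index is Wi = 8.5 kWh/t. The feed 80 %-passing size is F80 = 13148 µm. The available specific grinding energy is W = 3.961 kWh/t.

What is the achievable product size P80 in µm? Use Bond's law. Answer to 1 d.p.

P80 = 326.8 µm

W = 10 Wi (P80^-0.5 − F80^-0.5)
⇒ 1/√P80 = W/(10·Wi) + 1/√F80
  = 3.9610/(10·8.5) + 1/√13148 = 0.046600 + 0.008721 = 0.055321
P80 = (1/0.055321)² = 18.0763² = 326.75 µm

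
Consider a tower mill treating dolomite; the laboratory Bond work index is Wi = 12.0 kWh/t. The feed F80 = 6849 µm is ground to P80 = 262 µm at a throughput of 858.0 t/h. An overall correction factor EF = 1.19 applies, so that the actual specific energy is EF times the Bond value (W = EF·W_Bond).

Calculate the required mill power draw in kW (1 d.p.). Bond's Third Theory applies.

P = 6089.0 kW

Bond:  W = 10 Wi (1/√P − 1/√F)
W = 10·12.0·(1/√262 − 1/√6849) = 10·12.0·(0.049697) = 5.9636 kWh/t
Apply correction: 5.9636 × 1.19 = 7.0967 kWh/t
Mill draw = 7.0967 × 858.0 = 6089.0 kW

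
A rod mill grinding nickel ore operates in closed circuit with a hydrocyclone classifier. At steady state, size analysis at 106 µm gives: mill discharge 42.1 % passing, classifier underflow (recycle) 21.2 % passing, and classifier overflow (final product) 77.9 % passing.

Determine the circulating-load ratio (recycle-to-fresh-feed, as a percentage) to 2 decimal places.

CL = 171.29 %

Two-product formula at 106 µm:
(1+r)·d = r·u + o ⇒ r = (o−d)/(d−u)
r = (77.9 − 42.1)/(42.1 − 21.2) = 35.8/20.9 = 1.7129
CL = 100·r = 171.29 %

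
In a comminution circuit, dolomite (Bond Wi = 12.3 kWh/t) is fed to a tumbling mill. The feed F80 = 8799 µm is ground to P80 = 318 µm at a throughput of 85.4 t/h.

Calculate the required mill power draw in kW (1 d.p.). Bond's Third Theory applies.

P = 477.1 kW

Bond:  W = 10 Wi (1/√P − 1/√F)
W = 10·12.3·(1/√318 − 1/√8799) = 10·12.3·(0.045417) = 5.5862 kWh/t
P = W·T = 5.5862·85.4 = 477.1 kW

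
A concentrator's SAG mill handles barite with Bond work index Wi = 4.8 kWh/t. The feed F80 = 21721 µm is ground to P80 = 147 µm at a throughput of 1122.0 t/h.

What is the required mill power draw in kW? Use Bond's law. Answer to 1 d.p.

W = 10 Wi (1/√P80 − 1/√F80)  [Bond]
W = 10·4.8·(1/√147 − 1/√21721) = 10·4.8·(0.075693) = 3.6333 kWh/t
Mill draw = 3.6333 × 1122.0 = 4076.5 kW

P = 4076.5 kW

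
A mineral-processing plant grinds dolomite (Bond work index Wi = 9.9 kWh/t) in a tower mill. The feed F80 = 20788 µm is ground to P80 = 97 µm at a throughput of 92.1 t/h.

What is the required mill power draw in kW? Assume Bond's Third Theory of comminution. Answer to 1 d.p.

W_Bond = 10·Wi·(1/√P₈₀ − 1/√F₈₀)
W = 10·9.9·(1/√97 − 1/√20788) = 10·9.9·(0.094599) = 9.3653 kWh/t
Power = W × throughput = 9.3653 kWh/t × 92.1 t/h = 862.5 kW

P = 862.5 kW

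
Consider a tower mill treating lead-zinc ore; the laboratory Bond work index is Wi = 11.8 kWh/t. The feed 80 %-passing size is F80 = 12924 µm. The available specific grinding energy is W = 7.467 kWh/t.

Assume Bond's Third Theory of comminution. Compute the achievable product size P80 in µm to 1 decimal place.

W = 10·Wi·(P80^(-½) − F80^(-½))
⇒ 1/√P80 = W/(10 Wi) + 1/√F80
  = 7.4670/(10·11.8) + 1/√12924 = 0.063280 + 0.008796 = 0.072076
P80 = (1/0.072076)² = 13.8742² = 192.49 µm

P80 = 192.5 µm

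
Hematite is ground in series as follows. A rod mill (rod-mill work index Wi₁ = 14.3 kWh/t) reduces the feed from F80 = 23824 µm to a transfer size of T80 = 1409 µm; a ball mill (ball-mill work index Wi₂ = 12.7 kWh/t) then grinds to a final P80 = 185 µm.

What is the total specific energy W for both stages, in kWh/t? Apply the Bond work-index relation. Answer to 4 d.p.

W = 8.8370 kWh/t

Bond: W = 10·Wi·(1/√P80 − 1/√F80)
Stage 1 (23824→1409 µm, Wi₁=14.3): W₁ = 10·14.3·(0.026641 − 0.006479) = 2.8831 kWh/t
Stage 2 (1409→185 µm, Wi₂=12.7): W₂ = 10·12.7·(0.073521 − 0.026641) = 5.9539 kWh/t
W = W₁ + W₂ = 2.8831 + 5.9539 = 8.8370 kWh/t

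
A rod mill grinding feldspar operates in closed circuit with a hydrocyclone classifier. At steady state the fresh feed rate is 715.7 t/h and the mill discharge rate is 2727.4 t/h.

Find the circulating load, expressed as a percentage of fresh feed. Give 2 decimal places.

CL = 281.08 %

Steady state: M = F + R.
R = M − F = 2727.4 − 715.7 = 2011.7 t/h
CL = 100·R/F = 100·2011.7/715.7 = 281.08 %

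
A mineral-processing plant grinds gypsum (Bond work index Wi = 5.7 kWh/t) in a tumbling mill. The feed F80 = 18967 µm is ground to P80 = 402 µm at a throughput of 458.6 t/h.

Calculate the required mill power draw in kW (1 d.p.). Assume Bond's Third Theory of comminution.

Bond:  W = 10 Wi (1/√P − 1/√F)
W = 10·5.7·(1/√402 − 1/√18967) = 10·5.7·(0.042614) = 2.4290 kWh/t
Power = W × throughput = 2.4290 kWh/t × 458.6 t/h = 1113.9 kW

P = 1113.9 kW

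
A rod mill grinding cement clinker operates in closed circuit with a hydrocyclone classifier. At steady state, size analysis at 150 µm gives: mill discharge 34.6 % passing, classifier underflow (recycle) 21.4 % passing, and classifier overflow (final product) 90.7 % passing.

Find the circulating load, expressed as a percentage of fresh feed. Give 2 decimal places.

CL = 425.00 %

Mass balance on the −150 µm fraction:
d + r·d = r·u + o → r(d−u) = o−d
r = (90.7 − 34.6)/(34.6 − 21.4) = 56.1/13.2 = 4.2500
CL = 100·r = 425.00 %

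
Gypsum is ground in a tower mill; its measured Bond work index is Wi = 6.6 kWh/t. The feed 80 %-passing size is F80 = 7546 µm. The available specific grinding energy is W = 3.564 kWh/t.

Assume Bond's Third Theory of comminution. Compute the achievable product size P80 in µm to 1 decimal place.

P80 = 233.0 µm

W = 10·Wi·[P80^(−½) − F80^(−½)]
P80^-0.5 = F80^-0.5 + W/(10 Wi)
  = 3.5640/(10·6.6) + 1/√7546 = 0.054000 + 0.011512 = 0.065512
P80 = (1/0.065512)² = 15.2644² = 233.00 µm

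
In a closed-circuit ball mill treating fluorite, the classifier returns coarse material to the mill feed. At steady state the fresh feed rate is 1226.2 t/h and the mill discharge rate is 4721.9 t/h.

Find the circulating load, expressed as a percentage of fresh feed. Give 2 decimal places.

CL = 285.08 %

Discharge = new feed + return, hence
R = M − F = 4721.9 − 1226.2 = 3495.7 t/h
CL = 100·R/F = 100·3495.7/1226.2 = 285.08 %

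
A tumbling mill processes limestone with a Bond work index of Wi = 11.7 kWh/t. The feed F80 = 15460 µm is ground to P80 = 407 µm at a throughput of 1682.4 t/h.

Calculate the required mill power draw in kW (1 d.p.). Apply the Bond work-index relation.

P = 8173.9 kW

Bond:  W = 10 Wi (1/√P − 1/√F)
W = 10·11.7·(1/√407 − 1/√15460) = 10·11.7·(0.041526) = 4.8585 kWh/t
Power = W × throughput = 4.8585 kWh/t × 1682.4 t/h = 8173.9 kW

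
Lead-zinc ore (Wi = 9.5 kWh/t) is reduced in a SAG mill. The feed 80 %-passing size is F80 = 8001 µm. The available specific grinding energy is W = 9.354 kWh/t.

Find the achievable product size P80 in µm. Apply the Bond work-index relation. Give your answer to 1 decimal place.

P80 = 83.2 µm

Bond:  W = 10 Wi (1/√P − 1/√F)
⇒ 1/√P80 = W/(10 Wi) + 1/√F80
  = 9.3540/(10·9.5) + 1/√8001 = 0.098463 + 0.011180 = 0.109643
P80 = (1/0.109643)² = 9.1205² = 83.18 µm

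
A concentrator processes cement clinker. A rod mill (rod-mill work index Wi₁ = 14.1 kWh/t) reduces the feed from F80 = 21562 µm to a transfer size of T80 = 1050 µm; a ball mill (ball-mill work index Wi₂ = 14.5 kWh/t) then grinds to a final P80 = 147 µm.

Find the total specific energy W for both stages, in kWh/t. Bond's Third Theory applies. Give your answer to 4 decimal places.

W = 10 Wi (1/√P80 − 1/√F80)  [Bond]
Stage 1 (21562→1050 µm, Wi₁=14.1): W₁ = 10·14.1·(0.030861 − 0.006810) = 3.3911 kWh/t
Stage 2 (1050→147 µm, Wi₂=14.5): W₂ = 10·14.5·(0.082479 − 0.030861) = 7.4846 kWh/t
W = W₁ + W₂ = 3.3911 + 7.4846 = 10.8757 kWh/t

W = 10.8757 kWh/t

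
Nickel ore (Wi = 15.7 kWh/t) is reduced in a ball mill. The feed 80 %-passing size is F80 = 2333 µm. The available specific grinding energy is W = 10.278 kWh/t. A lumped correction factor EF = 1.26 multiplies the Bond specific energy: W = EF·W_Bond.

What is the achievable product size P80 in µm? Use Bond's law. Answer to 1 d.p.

W = 10 Wi (1/√P80 − 1/√F80)  [Bond]
W_Bond = W / EF = 10.278 / 1.26 = 8.1571 kWh/t
⇒ 1/√P80 = W_Bond/(10 Wi) + 1/√F80
  = 8.1571/(10·15.7) + 1/√2333 = 0.051956 + 0.020703 = 0.072660
P80 = (1/0.072660)² = 13.7628² = 189.41 µm

P80 = 189.4 µm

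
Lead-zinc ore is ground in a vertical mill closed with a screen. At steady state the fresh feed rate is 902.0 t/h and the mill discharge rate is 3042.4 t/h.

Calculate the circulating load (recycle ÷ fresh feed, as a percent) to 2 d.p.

CL = 237.29 %

Steady state: M = F + R.
R = M − F = 3042.4 − 902.0 = 2140.4 t/h
CL = 100·R/F = 100·2140.4/902.0 = 237.29 %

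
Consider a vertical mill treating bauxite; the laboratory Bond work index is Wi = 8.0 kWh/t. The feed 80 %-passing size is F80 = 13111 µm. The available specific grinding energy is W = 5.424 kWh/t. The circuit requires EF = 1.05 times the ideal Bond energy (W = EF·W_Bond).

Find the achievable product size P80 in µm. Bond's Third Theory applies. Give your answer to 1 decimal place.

P80 = 186.1 µm

W_Bond = 10·Wi·(1/√P₈₀ − 1/√F₈₀)
W_Bond = W / EF = 5.424 / 1.05 = 5.1657 kWh/t
⇒ 1/√P80 = W_Bond/(10·Wi) + 1/√F80
  = 5.1657/(10·8.0) + 1/√13111 = 0.064571 + 0.008733 = 0.073305
P80 = (1/0.073305)² = 13.6417² = 186.10 µm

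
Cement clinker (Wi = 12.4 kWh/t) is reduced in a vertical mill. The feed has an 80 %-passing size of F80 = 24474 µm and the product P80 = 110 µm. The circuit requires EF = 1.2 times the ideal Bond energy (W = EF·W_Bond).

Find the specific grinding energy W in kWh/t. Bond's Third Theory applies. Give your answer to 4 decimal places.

W = 10 Wi / √P80 − 10 Wi / √F80
1/√110 = 0.095346;  1/√24474 = 0.006392
W = 10·12.4·(0.095346 − 0.006392) = 11.0303 kWh/t
Corrected W = EF·W_Bond = 1.2·11.0303 = 13.2364 kWh/t

W = 13.2364 kWh/t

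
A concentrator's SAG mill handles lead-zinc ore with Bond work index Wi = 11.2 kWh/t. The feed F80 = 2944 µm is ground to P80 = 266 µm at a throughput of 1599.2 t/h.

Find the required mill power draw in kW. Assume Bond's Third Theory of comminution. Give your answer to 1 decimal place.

Bond: W = 10·Wi·(1/√P80 − 1/√F80)
W = 10·11.2·(1/√266 − 1/√2944) = 10·11.2·(0.042884) = 4.8030 kWh/t
Mill draw = 4.8030 × 1599.2 = 7680.9 kW

P = 7680.9 kW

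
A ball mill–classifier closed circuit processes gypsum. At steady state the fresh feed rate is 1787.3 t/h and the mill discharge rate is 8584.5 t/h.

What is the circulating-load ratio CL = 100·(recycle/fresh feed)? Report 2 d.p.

M = F + R at steady state, so:
R = M − F = 8584.5 − 1787.3 = 6797.2 t/h
CL = 100·R/F = 100·6797.2/1787.3 = 380.31 %

CL = 380.31 %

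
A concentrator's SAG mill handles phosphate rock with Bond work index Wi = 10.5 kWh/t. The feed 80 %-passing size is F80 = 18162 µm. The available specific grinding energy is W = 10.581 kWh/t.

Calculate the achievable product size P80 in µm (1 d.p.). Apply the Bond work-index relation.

P80 = 85.4 µm

Bond: W = 10·Wi·(1/√P80 − 1/√F80)
⇒ 1/√P80 = W/(10·Wi) + 1/√F80
  = 10.5810/(10·10.5) + 1/√18162 = 0.100771 + 0.007420 = 0.108192
P80 = (1/0.108192)² = 9.2429² = 85.43 µm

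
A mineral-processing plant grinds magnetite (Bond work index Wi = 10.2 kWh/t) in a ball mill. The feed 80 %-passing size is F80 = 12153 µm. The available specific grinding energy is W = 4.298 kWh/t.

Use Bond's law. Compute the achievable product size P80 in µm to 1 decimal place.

Bond: W = 10·Wi·(1/√P80 − 1/√F80)
⇒ 1/√P80 = W/(10·Wi) + 1/√F80
  = 4.2980/(10·10.2) + 1/√12153 = 0.042137 + 0.009071 = 0.051208
P80 = (1/0.051208)² = 19.5281² = 381.35 µm

P80 = 381.3 µm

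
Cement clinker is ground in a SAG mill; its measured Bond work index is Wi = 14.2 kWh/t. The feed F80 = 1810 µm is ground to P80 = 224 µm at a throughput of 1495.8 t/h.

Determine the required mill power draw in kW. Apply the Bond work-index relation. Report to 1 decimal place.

W_Bond = 10·Wi·(1/√P₈₀ − 1/√F₈₀)
W = 10·14.2·(1/√224 − 1/√1810) = 10·14.2·(0.043310) = 6.1501 kWh/t
Mill draw = 6.1501 × 1495.8 = 9199.3 kW

P = 9199.3 kW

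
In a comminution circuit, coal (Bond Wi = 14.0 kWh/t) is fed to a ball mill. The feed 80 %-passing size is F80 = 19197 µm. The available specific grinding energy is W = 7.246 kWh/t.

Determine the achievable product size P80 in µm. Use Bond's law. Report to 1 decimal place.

W = 10·Wi·[P80^(−½) − F80^(−½)]
⇒ 1/√P80 = W/(10·Wi) + 1/√F80
  = 7.2460/(10·14.0) + 1/√19197 = 0.051757 + 0.007217 = 0.058975
P80 = (1/0.058975)² = 16.9565² = 287.52 µm

P80 = 287.5 µm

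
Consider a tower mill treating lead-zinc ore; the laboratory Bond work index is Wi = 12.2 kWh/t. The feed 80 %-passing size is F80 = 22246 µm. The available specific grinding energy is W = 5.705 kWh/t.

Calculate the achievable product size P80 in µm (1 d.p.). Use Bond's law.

P80 = 349.8 µm

Bond: W = 10·Wi·(1/√P80 − 1/√F80)
⇒ 1/√P80 = W/(10 Wi) + 1/√F80
  = 5.7050/(10·12.2) + 1/√22246 = 0.046762 + 0.006705 = 0.053467
P80 = (1/0.053467)² = 18.7032² = 349.81 µm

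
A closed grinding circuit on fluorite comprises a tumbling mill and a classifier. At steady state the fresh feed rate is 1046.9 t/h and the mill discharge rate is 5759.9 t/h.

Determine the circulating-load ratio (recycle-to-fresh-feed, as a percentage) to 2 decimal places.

CL = 450.19 %

M = F + R at steady state, so:
R = M − F = 5759.9 − 1046.9 = 4713.0 t/h
CL = 100·R/F = 100·4713.0/1046.9 = 450.19 %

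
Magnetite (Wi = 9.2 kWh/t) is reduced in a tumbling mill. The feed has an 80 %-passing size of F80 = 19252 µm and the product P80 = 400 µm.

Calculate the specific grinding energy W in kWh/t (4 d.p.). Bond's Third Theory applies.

W = 10 Wi (1/√P80 − 1/√F80)  [Bond]
1/√400 = 0.050000;  1/√19252 = 0.007207
W = 10·9.2·(0.050000 − 0.007207) = 3.9369 kWh/t

W = 3.9369 kWh/t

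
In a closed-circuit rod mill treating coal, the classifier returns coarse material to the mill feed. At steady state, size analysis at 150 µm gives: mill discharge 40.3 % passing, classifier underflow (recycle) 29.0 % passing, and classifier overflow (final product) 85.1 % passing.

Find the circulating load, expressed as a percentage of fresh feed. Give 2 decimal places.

CL = 396.46 %

Let r = R/F. Size balance at 150 µm:
(1+r)d = ru + o → r = (o−d)/(d−u)
r = (85.1 − 40.3)/(40.3 − 29.0) = 44.8/11.3 = 3.9646
CL = 100·r = 396.46 %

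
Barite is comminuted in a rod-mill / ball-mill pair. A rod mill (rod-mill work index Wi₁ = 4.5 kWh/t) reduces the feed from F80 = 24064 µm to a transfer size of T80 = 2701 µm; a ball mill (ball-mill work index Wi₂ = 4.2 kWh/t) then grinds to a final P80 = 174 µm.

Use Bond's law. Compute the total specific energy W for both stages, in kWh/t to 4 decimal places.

W = 2.9516 kWh/t

W = 10 Wi (P80^-0.5 − F80^-0.5)
Stage 1 (24064→2701 µm, Wi₁=4.5): W₁ = 10·4.5·(0.019241 − 0.006446) = 0.5758 kWh/t
Stage 2 (2701→174 µm, Wi₂=4.2): W₂ = 10·4.2·(0.075810 − 0.019241) = 2.3759 kWh/t
W = W₁ + W₂ = 0.5758 + 2.3759 = 2.9516 kWh/t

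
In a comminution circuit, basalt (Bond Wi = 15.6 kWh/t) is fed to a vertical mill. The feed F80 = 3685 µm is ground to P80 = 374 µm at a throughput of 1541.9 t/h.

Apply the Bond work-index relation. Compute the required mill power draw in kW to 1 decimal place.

Bond:  W = 10 Wi (1/√P − 1/√F)
W = 10·15.6·(1/√374 − 1/√3685) = 10·15.6·(0.035235) = 5.4967 kWh/t
Power = W × throughput = 5.4967 kWh/t × 1541.9 t/h = 8475.4 kW

P = 8475.4 kW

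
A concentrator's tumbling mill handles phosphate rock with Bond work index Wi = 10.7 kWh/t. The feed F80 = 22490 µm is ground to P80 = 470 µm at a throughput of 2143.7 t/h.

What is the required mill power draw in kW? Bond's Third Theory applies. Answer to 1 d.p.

W = 10 Wi / √P80 − 10 Wi / √F80
W = 10·10.7·(1/√470 − 1/√22490) = 10·10.7·(0.039458) = 4.2221 kWh/t
P_mill = W·ṁ = 4.2221·2143.7 = 9050.8 kW

P = 9050.8 kW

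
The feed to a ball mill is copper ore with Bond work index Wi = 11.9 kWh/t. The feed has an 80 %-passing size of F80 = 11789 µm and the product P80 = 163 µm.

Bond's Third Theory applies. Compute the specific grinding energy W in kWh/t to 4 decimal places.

W_Bond = 10·Wi·(1/√P₈₀ − 1/√F₈₀)
1/√163 = 0.078326;  1/√11789 = 0.009210
W = 10·11.9·(0.078326 − 0.009210) = 8.2248 kWh/t

W = 8.2248 kWh/t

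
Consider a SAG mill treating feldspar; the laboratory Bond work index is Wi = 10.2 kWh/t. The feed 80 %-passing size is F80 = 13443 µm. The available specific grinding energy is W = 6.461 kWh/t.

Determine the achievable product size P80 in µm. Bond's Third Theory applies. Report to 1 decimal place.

P80 = 193.1 µm

Bond:  W = 10 Wi (1/√P − 1/√F)
P80^(−½) = W/(10 Wi) + F80^(−½)
  = 6.4610/(10·10.2) + 1/√13443 = 0.063343 + 0.008625 = 0.071968
P80 = (1/0.071968)² = 13.8951² = 193.07 µm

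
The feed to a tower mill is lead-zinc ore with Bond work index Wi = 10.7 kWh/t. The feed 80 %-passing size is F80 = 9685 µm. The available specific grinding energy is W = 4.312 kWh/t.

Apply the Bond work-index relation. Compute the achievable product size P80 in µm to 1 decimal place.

P80 = 392.7 µm

W = 10 Wi (P80^-0.5 − F80^-0.5)
1/√P80 = 1/√F80 + W/(10·Wi)
  = 4.3120/(10·10.7) + 1/√9685 = 0.040299 + 0.010161 = 0.050460
P80 = (1/0.050460)² = 19.8175² = 392.73 µm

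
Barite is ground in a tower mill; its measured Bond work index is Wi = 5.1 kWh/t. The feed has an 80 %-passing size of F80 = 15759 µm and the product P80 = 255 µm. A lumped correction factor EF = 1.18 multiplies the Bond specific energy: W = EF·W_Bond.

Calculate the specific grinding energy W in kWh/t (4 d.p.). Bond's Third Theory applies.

W = 3.2892 kWh/t

Bond: W = 10·Wi·(1/√P80 − 1/√F80)
1/√255 = 0.062622;  1/√15759 = 0.007966
W = 10·5.1·(0.062622 − 0.007966) = 2.7875 kWh/t
With EF = 1.18: W = 2.7875·1.18 = 3.2892 kWh/t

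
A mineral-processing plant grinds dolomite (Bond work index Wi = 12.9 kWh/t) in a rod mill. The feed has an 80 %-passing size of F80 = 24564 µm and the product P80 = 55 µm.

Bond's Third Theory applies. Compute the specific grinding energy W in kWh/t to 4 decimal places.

W = 16.5713 kWh/t

Bond: W = 10·Wi·(1/√P80 − 1/√F80)
1/√55 = 0.134840;  1/√24564 = 0.006380
W = 10·12.9·(0.134840 − 0.006380) = 16.5713 kWh/t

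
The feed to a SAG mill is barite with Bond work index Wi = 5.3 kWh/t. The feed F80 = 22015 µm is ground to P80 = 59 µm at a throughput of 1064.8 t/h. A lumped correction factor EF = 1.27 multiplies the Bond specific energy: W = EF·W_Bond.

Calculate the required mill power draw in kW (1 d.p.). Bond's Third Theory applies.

Bond:  W = 10 Wi (1/√P − 1/√F)
W = 10·5.3·(1/√59 − 1/√22015) = 10·5.3·(0.123449) = 6.5428 kWh/t
W_actual = 1.27 × 6.5428 = 8.3094 kWh/t
Power = W × throughput = 8.3094 kWh/t × 1064.8 t/h = 8847.8 kW

P = 8847.8 kW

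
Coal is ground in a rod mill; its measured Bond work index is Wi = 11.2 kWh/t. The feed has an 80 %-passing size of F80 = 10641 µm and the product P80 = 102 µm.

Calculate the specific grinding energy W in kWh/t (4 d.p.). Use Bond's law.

W = 10.0039 kWh/t

W = 10 Wi / √P80 − 10 Wi / √F80
1/√102 = 0.099015;  1/√10641 = 0.009694
W = 10·11.2·(0.099015 − 0.009694) = 10.0039 kWh/t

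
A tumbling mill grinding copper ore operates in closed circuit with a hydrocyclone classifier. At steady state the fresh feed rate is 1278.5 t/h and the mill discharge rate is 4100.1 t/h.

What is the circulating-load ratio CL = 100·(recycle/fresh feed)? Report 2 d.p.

CL = 220.70 %

Steady state: M = F + R.
R = M − F = 4100.1 − 1278.5 = 2821.6 t/h
CL = 100·R/F = 100·2821.6/1278.5 = 220.70 %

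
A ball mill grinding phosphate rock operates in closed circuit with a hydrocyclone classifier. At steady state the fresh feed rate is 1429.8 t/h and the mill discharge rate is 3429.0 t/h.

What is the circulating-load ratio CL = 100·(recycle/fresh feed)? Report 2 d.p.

Steady state: M = F + R.
R = M − F = 3429.0 − 1429.8 = 1999.2 t/h
CL = 100·R/F = 100·1999.2/1429.8 = 139.82 %

CL = 139.82 %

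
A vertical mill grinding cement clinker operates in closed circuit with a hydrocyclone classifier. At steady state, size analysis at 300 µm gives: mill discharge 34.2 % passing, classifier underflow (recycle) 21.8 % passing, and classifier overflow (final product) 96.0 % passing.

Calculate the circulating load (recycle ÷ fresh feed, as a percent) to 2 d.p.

Mass balance on the −300 µm fraction:
(1+r)·d = r·u + o ⇒ r = (o−d)/(d−u)
r = (96.0 − 34.2)/(34.2 − 21.8) = 61.8/12.4 = 4.9839
CL = 100·r = 498.39 %

CL = 498.39 %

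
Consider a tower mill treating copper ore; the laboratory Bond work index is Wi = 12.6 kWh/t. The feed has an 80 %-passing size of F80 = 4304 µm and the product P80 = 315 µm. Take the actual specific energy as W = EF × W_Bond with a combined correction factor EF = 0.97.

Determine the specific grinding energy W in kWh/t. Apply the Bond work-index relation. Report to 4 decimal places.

W = 5.0233 kWh/t

W = 10·Wi·[P80^(−½) − F80^(−½)]
1/√315 = 0.056344;  1/√4304 = 0.015243
W = 10·12.6·(0.056344 − 0.015243) = 5.1787 kWh/t
W_actual = 0.97 × 5.1787 = 5.0233 kWh/t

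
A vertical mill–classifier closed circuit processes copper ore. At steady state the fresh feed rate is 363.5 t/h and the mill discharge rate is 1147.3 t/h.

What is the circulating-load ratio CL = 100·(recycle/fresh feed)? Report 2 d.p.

CL = 215.63 %

Discharge = new feed + return, hence
R = M − F = 1147.3 − 363.5 = 783.8 t/h
CL = 100·R/F = 100·783.8/363.5 = 215.63 %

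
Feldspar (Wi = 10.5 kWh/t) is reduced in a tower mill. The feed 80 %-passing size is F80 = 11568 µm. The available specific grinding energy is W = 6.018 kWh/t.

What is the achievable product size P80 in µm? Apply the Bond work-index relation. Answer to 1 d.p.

P80 = 225.4 µm

W = 10 Wi (P80^-0.5 − F80^-0.5)
P80^(−½) = W/(10 Wi) + F80^(−½)
  = 6.0180/(10·10.5) + 1/√11568 = 0.057314 + 0.009298 = 0.066612
P80 = (1/0.066612)² = 15.0123² = 225.37 µm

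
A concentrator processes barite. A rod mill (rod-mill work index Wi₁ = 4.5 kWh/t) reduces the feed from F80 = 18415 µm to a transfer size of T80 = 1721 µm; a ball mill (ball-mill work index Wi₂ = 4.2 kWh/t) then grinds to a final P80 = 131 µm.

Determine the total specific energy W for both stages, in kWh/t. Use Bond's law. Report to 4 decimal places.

W = 3.4103 kWh/t

W = 10 Wi / √P80 − 10 Wi / √F80
Stage 1 (18415→1721 µm, Wi₁=4.5): W₁ = 10·4.5·(0.024105 − 0.007369) = 0.7531 kWh/t
Stage 2 (1721→131 µm, Wi₂=4.2): W₂ = 10·4.2·(0.087370 − 0.024105) = 2.6571 kWh/t
W = W₁ + W₂ = 0.7531 + 2.6571 = 3.4103 kWh/t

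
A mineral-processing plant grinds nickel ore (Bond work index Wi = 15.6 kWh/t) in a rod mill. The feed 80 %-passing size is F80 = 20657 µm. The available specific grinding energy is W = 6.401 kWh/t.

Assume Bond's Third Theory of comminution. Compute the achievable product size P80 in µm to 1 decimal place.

W = 10 Wi (P80^-0.5 − F80^-0.5)
P80^-0.5 = F80^-0.5 + W/(10 Wi)
  = 6.4010/(10·15.6) + 1/√20657 = 0.041032 + 0.006958 = 0.047990
P80 = (1/0.047990)² = 20.8378² = 434.21 µm

P80 = 434.2 µm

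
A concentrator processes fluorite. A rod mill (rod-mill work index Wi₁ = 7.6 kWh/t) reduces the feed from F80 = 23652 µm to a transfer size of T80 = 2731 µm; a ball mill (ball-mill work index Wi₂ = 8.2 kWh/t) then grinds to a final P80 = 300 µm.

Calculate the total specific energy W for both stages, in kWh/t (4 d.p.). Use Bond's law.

W = 10·Wi·(P80^(-½) − F80^(-½))
Stage 1 (23652→2731 µm, Wi₁=7.6): W₁ = 10·7.6·(0.019135 − 0.006502) = 0.9601 kWh/t
Stage 2 (2731→300 µm, Wi₂=8.2): W₂ = 10·8.2·(0.057735 − 0.019135) = 3.1652 kWh/t
W = W₁ + W₂ = 0.9601 + 3.1652 = 4.1253 kWh/t

W = 4.1253 kWh/t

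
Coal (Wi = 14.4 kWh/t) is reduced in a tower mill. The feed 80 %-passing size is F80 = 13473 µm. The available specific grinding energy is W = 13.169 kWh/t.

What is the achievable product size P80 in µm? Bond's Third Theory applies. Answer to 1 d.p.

P80 = 99.9 µm

Bond:  W = 10 Wi (1/√P − 1/√F)
⇒ 1/√P80 = W/(10 Wi) + 1/√F80
  = 13.1690/(10·14.4) + 1/√13473 = 0.091451 + 0.008615 = 0.100067
P80 = (1/0.100067)² = 9.9933² = 99.87 µm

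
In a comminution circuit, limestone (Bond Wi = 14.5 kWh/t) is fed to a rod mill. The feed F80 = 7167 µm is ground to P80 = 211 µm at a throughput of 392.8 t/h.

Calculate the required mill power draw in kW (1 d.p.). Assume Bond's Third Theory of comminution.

P = 3248.2 kW

Bond:  W = 10 Wi (1/√P − 1/√F)
W = 10·14.5·(1/√211 − 1/√7167) = 10·14.5·(0.057031) = 8.2694 kWh/t
P_mill = W·ṁ = 8.2694·392.8 = 3248.2 kW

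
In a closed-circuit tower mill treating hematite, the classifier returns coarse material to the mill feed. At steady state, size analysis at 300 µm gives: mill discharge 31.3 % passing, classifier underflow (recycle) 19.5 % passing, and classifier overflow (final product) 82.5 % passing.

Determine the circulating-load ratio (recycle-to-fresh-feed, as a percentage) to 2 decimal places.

CL = 433.90 %

Mass balance on the −300 µm fraction:
(1+r)·d = r·u + o ⇒ r = (o−d)/(d−u)
r = (82.5 − 31.3)/(31.3 − 19.5) = 51.2/11.8 = 4.3390
CL = 100·r = 433.90 %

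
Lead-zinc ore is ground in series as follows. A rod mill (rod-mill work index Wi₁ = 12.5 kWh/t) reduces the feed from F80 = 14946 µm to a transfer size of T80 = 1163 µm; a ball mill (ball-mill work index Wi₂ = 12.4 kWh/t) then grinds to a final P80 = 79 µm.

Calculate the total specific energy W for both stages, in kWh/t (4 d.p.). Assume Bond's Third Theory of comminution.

W = 12.9580 kWh/t

W = 10 Wi / √P80 − 10 Wi / √F80
Stage 1 (14946→1163 µm, Wi₁=12.5): W₁ = 10·12.5·(0.029323 − 0.008180) = 2.6429 kWh/t
Stage 2 (1163→79 µm, Wi₂=12.4): W₂ = 10·12.4·(0.112509 − 0.029323) = 10.3150 kWh/t
W = W₁ + W₂ = 2.6429 + 10.3150 = 12.9580 kWh/t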